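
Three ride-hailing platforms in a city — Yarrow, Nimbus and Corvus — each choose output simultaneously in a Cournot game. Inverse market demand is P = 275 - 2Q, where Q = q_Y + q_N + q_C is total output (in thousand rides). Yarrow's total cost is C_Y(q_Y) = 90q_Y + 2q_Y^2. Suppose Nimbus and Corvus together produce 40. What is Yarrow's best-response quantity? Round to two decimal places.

13.13

With rivals' combined output fixed at 40, Yarrow's profit is π_Y = (275 - 2·40 - 2q_Y)q_Y - (90q_Y + 2q_Y²) = (195 - 2q_Y)q_Y - (90q_Y + 2q_Y²).
∂π_Y/∂q_Y = 105 - 8q_Y = 0, so q_Y = 105/8.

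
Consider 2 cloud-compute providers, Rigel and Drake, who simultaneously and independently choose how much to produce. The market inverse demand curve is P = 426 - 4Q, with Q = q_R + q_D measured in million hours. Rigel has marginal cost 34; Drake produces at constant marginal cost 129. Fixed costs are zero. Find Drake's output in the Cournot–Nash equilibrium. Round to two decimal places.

Rigel's profit: π_R = (426 - 4Q)q_R - (34q_R). Setting ∂π_R/∂q_R = 0: 392 - 8q_R - 4(q_D) = 0.
Drake's profit: π_D = (426 - 4Q)q_D - (129q_D). Setting ∂π_D/∂q_D = 0: 297 - 8q_D - 4(q_R) = 0.
So q_R = (392 - 4q_D)/8 and q_D = (297 - 4q_R)/8.
Substituting one into the other gives q_R = 487/12 and q_D = 101/6.

16.83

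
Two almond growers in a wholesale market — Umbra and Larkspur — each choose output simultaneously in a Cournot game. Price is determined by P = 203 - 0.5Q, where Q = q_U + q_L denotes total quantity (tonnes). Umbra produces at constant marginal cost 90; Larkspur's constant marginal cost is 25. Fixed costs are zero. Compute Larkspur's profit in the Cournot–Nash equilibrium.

Umbra's profit: π_U = (203 - 0.5Q)q_U - (90q_U). Setting ∂π_U/∂q_U = 0: 113 - q_U - (1/2)(q_L) = 0.
Larkspur's profit: π_L = (203 - 0.5Q)q_L - (25q_L). Setting ∂π_L/∂q_L = 0: 178 - q_L - (1/2)(q_U) = 0.
Best responses: q_U = (113 - (1/2)q_L), q_L = (178 - (1/2)q_U).
Solving the pair: q_U = 32, q_L = 162.
Price P = 203 - (1/2)·194 = 106.
Larkspur's profit: (106 - 25)·162 = 13122.

13122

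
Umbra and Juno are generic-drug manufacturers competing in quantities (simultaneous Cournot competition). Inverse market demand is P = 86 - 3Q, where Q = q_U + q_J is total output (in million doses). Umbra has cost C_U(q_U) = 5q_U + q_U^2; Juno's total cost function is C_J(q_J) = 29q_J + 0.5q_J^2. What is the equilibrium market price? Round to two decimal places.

Umbra's profit: π_U = (86 - 3Q)q_U - (5q_U + q_U²). Setting ∂π_U/∂q_U = 0: 81 - 8q_U - 3(q_J) = 0.
Juno's profit: π_J = (86 - 3Q)q_J - (29q_J + (1/2)q_J²). Setting ∂π_J/∂q_J = 0: 57 - 7q_J - 3(q_U) = 0.
Best responses: q_U = (81 - 3q_J)/8, q_J = (57 - 3q_U)/7.
Solving the pair: q_U = 396/47, q_J = 213/47.
Total output Q = 609/47, so price P = 86 - 3·(609/47) = 47.1277.

47.13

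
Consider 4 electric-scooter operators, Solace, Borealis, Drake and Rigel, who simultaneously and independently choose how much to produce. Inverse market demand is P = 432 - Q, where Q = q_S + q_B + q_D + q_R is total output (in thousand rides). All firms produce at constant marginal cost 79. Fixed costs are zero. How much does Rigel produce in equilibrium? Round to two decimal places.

Each firm earns π_i = (432 - Q)q_i - 79q_i.
First-order condition (treating rivals' output as given): 353 - 2q_i - Σ_{j≠i} q_j = 0.
By symmetry each firm produces the same amount; substituting Σ_{j≠i} q_j = 3q_i yields q_i = 353/5.

70.60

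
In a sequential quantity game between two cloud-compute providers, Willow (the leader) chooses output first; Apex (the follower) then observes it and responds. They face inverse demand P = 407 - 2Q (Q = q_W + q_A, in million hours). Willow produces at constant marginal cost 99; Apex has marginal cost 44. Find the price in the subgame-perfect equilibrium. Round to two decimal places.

The follower Apex best-responds to any q_W: π_A = (407 - 2Q)q_A - 44q_A.
Follower FOC: 363 - 2q_W - 4q_A = 0, so q_A(q_W) = (363 - 2q_W)/4.
The leader anticipates this reaction. Substituting into P = 407 - 2Q gives P = 451/2 - q_W, so π_W = (451/2 - q_W)q_W - 99q_W.
Maximising: ∂π_W/∂q_W = 253/2 - 2q_W = 0, giving q_W = 253/4.
Then q_A = (363 - 2·(253/4))/4 = 473/8.
Total output Q = 979/8, so price P = 407 - 2·(979/8) = 649/4.

162.25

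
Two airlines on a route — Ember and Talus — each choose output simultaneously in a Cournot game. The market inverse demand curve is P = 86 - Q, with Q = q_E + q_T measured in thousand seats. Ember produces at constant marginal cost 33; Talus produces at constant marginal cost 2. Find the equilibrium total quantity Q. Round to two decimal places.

Ember's profit: π_E = (86 - Q)q_E - (33q_E). Setting ∂π_E/∂q_E = 0: 53 - 2q_E - (q_T) = 0.
Talus's profit: π_T = (86 - Q)q_T - (2q_T). Setting ∂π_T/∂q_T = 0: 84 - 2q_T - (q_E) = 0.
Rearranging gives the reaction functions q_E = (53 - q_T)/2 and q_T = (84 - q_E)/2.
Solving the pair: q_E = 22/3, q_T = 115/3.
Total output Q = 22/3 + 115/3 = 137/3.

45.67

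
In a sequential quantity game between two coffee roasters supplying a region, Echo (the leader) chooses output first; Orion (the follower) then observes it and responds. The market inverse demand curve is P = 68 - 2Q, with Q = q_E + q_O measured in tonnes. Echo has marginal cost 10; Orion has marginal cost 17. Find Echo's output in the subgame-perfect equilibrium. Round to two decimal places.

Solve by backward induction. Given q_E, the follower Orion maximises π_O = (68 - 2q_E - 2q_O)q_O - 17q_O.
Setting the follower's marginal profit to zero, 51 - 2q_E - 4q_O = 0, i.e. q_O = (51 - 2q_E)/4.
The leader anticipates this reaction. Substituting into P = 68 - 2Q gives P = 85/2 - q_E, so π_E = (85/2 - q_E)q_E - 10q_E.
Leader FOC: 65/2 - 2q_E = 0, so q_E = 65/4.
Then q_O = (51 - 2·(65/4))/4 = 37/8.

16.25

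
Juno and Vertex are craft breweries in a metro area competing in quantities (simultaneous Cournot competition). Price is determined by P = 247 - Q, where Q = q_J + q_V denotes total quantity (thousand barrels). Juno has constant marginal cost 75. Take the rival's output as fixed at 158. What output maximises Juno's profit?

7

With the rival's output fixed at 158, Juno's profit is π_J = (247 - 158 - q_J)q_J - (75q_J) = (89 - q_J)q_J - (75q_J).
∂π_J/∂q_J = 14 - 2q_J = 0, so q_J = 7.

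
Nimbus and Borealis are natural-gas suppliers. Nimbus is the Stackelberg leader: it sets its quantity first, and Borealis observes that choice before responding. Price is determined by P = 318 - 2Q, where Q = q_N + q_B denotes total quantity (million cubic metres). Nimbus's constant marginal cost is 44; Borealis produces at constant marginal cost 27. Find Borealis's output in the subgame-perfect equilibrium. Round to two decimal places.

40.63

The follower Borealis best-responds to any q_N: π_B = (318 - 2Q)q_B - 27q_B.
Setting the follower's marginal profit to zero, 291 - 2q_N - 4q_B = 0, i.e. q_B = (291 - 2q_N)/4.
The leader anticipates this reaction. Substituting into P = 318 - 2Q gives P = 345/2 - q_N, so π_N = (345/2 - q_N)q_N - 44q_N.
Leader FOC: 257/2 - 2q_N = 0, so q_N = 257/4.
Then q_B = (291 - 2·(257/4))/4 = 325/8.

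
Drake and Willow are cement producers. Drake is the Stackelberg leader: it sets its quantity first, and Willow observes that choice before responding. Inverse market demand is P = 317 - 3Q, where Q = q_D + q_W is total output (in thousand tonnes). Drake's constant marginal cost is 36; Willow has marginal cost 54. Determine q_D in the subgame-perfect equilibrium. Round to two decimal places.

The follower Willow best-responds to any q_D: π_W = (317 - 3Q)q_W - 54q_W.
Setting the follower's marginal profit to zero, 263 - 3q_D - 6q_W = 0, i.e. q_W = (263 - 3q_D)/6.
Drake substitutes q_W(q_D) into its own profit: π_D = q_D(317 - 3q_D - (263 - 3q_D)/2) - 36q_D = (371/2 - (3/2)q_D)q_D - 36q_D.
The leader's first-order condition 299/2 - 3q_D = 0 yields q_D = 299/6.
Then q_W = (263 - 3·(299/6))/6 = 227/12.

49.83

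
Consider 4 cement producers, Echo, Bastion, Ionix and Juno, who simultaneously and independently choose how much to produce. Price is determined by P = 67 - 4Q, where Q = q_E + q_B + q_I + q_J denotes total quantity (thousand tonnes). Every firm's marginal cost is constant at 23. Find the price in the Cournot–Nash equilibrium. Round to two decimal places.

A representative firm's profit is π_i = q_i(67 - 4Q) - 23q_i.
First-order condition (treating rivals' output as given): 44 - 8q_i - 4·Σ_{j≠i} q_j = 0.
By symmetry each firm produces the same amount; substituting Σ_{j≠i} q_j = 3q_i yields q_i = 44/20 = 11/5.
Total output Q = 44/5, so price P = 67 - 4·(44/5) = 159/5.

31.80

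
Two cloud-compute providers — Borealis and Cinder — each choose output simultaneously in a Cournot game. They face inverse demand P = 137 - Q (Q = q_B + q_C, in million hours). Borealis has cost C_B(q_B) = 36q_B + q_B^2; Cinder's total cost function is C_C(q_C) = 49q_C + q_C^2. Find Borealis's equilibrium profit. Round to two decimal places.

Borealis's profit: π_B = (137 - Q)q_B - (36q_B + q_B²). Setting ∂π_B/∂q_B = 0: 101 - 4q_B - (q_C) = 0.
Cinder's first-order condition: 88 - 4q_C - (q_B) = 0.
So q_B = (101 - q_C)/4 and q_C = (88 - q_B)/4.
Solving the pair: q_B = 316/15, q_C = 251/15.
Price P = 137 - 189/5 = 496/5.
Borealis's profit: (496/5)·(316/15) - 36·(316/15) - (316/15)² = 887.6089.

887.61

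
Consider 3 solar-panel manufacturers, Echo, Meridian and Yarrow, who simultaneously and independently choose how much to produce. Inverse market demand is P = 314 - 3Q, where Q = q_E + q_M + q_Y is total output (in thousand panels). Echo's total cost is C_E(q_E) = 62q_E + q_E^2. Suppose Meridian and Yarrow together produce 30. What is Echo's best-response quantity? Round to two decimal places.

With rivals' combined output fixed at 30, Echo's profit is π_E = (314 - 3·30 - 3q_E)q_E - (62q_E + q_E²) = (224 - 3q_E)q_E - (62q_E + q_E²).
∂π_E/∂q_E = 162 - 8q_E = 0, so q_E = 81/4.

20.25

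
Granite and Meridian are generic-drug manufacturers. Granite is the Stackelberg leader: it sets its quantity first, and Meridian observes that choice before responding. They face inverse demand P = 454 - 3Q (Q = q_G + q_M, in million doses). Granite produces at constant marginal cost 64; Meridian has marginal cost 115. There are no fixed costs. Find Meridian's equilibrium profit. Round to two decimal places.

1170.19

Solve by backward induction. Given q_G, the follower Meridian maximises π_M = (454 - 3q_G - 3q_M)q_M - 115q_M.
Follower FOC: 339 - 3q_G - 6q_M = 0, so q_M(q_G) = (339 - 3q_G)/6.
Granite substitutes q_M(q_G) into its own profit: π_G = q_G(454 - 3q_G - (339 - 3q_G)/2) - 64q_G = (569/2 - (3/2)q_G)q_G - 64q_G.
The leader's first-order condition 441/2 - 3q_G = 0 yields q_G = 147/2.
Then q_M = (339 - 3·(147/2))/6 = 79/4.
Price P = 454 - 3·(373/4) = 697/4.
Meridian's profit: (697/4 - 115)·(79/4) = 1170.1875.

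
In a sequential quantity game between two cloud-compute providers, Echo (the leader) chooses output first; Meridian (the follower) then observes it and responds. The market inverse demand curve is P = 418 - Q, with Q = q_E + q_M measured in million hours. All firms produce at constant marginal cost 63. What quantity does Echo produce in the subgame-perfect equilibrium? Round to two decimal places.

The follower Meridian best-responds to any q_E: π_M = (418 - Q)q_M - 63q_M.
∂π_M/∂q_M = 355 - q_E - 2q_M = 0 gives the reaction function q_M = (355 - q_E)/2.
The leader anticipates this reaction. Substituting into P = 418 - Q gives P = 481/2 - (1/2)q_E, so π_E = (481/2 - (1/2)q_E)q_E - 63q_E.
Leader FOC: 355/2 - q_E = 0, so q_E = 355/2.
Then q_M = (355 - 355/2)/2 = 355/4.

177.50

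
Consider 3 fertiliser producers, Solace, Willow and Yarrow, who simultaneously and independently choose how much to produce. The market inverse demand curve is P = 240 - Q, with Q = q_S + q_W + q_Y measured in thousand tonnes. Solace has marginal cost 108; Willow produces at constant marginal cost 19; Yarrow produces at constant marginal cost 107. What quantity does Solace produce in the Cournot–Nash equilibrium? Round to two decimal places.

10.50

Solace's profit: π_S = (240 - Q)q_S - (108q_S). Setting ∂π_S/∂q_S = 0: 132 - 2q_S - (q_W + q_Y) = 0.
Willow's profit: π_W = (240 - Q)q_W - (19q_W). Setting ∂π_W/∂q_W = 0: 221 - 2q_W - (q_S + q_Y) = 0.
Yarrow's first-order condition: 133 - 2q_Y - (q_S + q_W) = 0.
Adding the 3 first-order conditions: 486 − 4Q = 0, so Q = 243/2.
Back-substituting: q_S = (132 − 243/2) = 21/2, q_W = (221 − 243/2) = 199/2, q_Y = (133 − 243/2) = 23/2.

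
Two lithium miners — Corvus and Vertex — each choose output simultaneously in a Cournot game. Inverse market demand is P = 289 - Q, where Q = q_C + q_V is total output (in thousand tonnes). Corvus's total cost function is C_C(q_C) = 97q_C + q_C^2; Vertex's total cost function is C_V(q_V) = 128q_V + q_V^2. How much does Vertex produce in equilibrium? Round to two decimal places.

30.13

Corvus's profit: π_C = (289 - Q)q_C - (97q_C + q_C²). Setting ∂π_C/∂q_C = 0: 192 - 4q_C - (q_V) = 0.
Vertex's profit: π_V = (289 - Q)q_V - (128q_V + q_V²). Setting ∂π_V/∂q_V = 0: 161 - 4q_V - (q_C) = 0.
So q_C = (192 - q_V)/4 and q_V = (161 - q_C)/4.
Solving the pair: q_C = 607/15, q_V = 452/15.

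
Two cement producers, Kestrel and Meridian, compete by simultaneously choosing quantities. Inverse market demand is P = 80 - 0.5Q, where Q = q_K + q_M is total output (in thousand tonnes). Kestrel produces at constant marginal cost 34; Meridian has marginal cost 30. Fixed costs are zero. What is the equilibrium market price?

Kestrel's profit: π_K = (80 - 0.5Q)q_K - (34q_K). Setting ∂π_K/∂q_K = 0: 46 - q_K - (1/2)(q_M) = 0.
Meridian's first-order condition: 50 - q_M - (1/2)(q_K) = 0.
Best responses: q_K = (46 - (1/2)q_M), q_M = (50 - (1/2)q_K).
Substituting one into the other gives q_K = 28 and q_M = 36.
Total output Q = 64, so price P = 80 - (1/2)·64 = 48.

48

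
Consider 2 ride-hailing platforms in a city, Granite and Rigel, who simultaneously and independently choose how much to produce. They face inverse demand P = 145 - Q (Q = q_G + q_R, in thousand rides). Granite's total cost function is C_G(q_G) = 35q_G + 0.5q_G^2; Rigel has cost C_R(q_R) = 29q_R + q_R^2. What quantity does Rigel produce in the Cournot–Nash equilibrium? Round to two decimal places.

21.64

Granite's profit: π_G = (145 - Q)q_G - (35q_G + (1/2)q_G²). Setting ∂π_G/∂q_G = 0: 110 - 3q_G - (q_R) = 0.
Rigel's first-order condition: 116 - 4q_R - (q_G) = 0.
Best responses: q_G = (110 - q_R)/3, q_R = (116 - q_G)/4.
Solving the pair: q_G = 324/11, q_R = 238/11.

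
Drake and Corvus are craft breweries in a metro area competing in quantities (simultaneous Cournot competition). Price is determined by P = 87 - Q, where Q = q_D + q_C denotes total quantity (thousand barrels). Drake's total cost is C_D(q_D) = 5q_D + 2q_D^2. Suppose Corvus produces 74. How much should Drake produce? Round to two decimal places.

With the rival's output fixed at 74, Drake's profit is π_D = (87 - 74 - q_D)q_D - (5q_D + 2q_D²) = (13 - q_D)q_D - (5q_D + 2q_D²).
∂π_D/∂q_D = 8 - 6q_D = 0, so q_D = 4/3.

1.33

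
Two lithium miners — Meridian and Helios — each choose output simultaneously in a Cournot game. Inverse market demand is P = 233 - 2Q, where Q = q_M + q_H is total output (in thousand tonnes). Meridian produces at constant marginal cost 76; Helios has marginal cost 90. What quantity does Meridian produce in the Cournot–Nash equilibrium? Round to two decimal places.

Meridian's profit: π_M = (233 - 2Q)q_M - (76q_M). Setting ∂π_M/∂q_M = 0: 157 - 4q_M - 2(q_H) = 0.
Helios's profit: π_H = (233 - 2Q)q_H - (90q_H). Setting ∂π_H/∂q_H = 0: 143 - 4q_H - 2(q_M) = 0.
Best responses: q_M = (157 - 2q_H)/4, q_H = (143 - 2q_M)/4.
Solving the pair: q_M = 57/2, q_H = 43/2.

28.50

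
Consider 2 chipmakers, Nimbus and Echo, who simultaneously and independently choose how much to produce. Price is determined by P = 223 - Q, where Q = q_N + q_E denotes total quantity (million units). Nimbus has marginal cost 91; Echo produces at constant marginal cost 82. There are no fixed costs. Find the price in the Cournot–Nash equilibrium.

Nimbus's profit: π_N = (223 - Q)q_N - (91q_N). Setting ∂π_N/∂q_N = 0: 132 - 2q_N - (q_E) = 0.
Echo's profit: π_E = (223 - Q)q_E - (82q_E). Setting ∂π_E/∂q_E = 0: 141 - 2q_E - (q_N) = 0.
Best responses: q_N = (132 - q_E)/2, q_E = (141 - q_N)/2.
Substituting one into the other gives q_N = 41 and q_E = 50.
Total output Q = 91, so price P = 223 - 91 = 132.

132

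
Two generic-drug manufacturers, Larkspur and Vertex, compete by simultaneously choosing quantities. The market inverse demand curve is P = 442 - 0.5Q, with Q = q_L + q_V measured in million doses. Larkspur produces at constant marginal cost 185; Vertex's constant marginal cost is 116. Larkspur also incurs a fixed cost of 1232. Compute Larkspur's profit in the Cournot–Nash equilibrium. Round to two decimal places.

Larkspur's profit: π_L = (442 - 0.5Q)q_L - (185q_L). Setting ∂π_L/∂q_L = 0: 257 - q_L - (1/2)(q_V) = 0.
Vertex's profit: π_V = (442 - 0.5Q)q_V - (116q_V). Setting ∂π_V/∂q_V = 0: 326 - q_V - (1/2)(q_L) = 0.
Best responses: q_L = (257 - (1/2)q_V), q_V = (326 - (1/2)q_L).
Substituting one into the other gives q_L = 376/3 and q_V = 790/3.
Price P = 442 - (1/2)·(1166/3) = 743/3.
Larkspur's profit: (743/3 - 185)·(376/3) - 1232 = 6622.2222.

6622.22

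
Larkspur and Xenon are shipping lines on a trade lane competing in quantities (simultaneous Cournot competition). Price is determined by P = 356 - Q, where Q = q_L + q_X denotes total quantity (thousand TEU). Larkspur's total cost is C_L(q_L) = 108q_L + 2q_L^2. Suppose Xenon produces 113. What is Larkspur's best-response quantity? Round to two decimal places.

22.50

With the rival's output fixed at 113, Larkspur's profit is π_L = (356 - 113 - q_L)q_L - (108q_L + 2q_L²) = (243 - q_L)q_L - (108q_L + 2q_L²).
∂π_L/∂q_L = 135 - 6q_L = 0, so q_L = 45/2.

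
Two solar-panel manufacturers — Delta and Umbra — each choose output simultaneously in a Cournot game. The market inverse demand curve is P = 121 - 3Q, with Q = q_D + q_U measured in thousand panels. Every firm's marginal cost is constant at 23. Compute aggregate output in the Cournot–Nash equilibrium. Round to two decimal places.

21.78

A representative firm's profit is π_i = q_i(121 - 3Q) - 23q_i.
First-order condition (treating rivals' output as given): 98 - 6q_i - 3q_j = 0.
With identical firms every q_j equals q_i, so q_j = q_i and 98 = 9q_i, giving q_i = 98/9.
Total output Q = 98/9 + 98/9 = 196/9.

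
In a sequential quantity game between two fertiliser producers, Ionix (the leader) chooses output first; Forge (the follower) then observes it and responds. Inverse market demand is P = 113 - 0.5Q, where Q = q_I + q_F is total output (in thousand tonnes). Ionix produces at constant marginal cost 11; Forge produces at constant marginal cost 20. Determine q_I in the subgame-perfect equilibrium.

111

Solve by backward induction. Given q_I, the follower Forge maximises π_F = (113 - (1/2)q_I - (1/2)q_F)q_F - 20q_F.
∂π_F/∂q_F = 93 - (1/2)q_I - q_F = 0 gives the reaction function q_F = (93 - (1/2)q_I).
The leader anticipates this reaction. Substituting into P = 113 - 0.5Q gives P = 133/2 - (1/4)q_I, so π_I = (133/2 - (1/4)q_I)q_I - 11q_I.
Maximising: ∂π_I/∂q_I = 111/2 - (1/2)q_I = 0, giving q_I = 111.
Then q_F = (93 - (1/2)·111) = 75/2.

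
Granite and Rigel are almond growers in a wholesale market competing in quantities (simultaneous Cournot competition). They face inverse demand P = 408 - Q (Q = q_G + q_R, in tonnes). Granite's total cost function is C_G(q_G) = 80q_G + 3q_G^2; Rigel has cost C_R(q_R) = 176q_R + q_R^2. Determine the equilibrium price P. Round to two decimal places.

323.87

Granite's profit: π_G = (408 - Q)q_G - (80q_G + 3q_G²). Setting ∂π_G/∂q_G = 0: 328 - 8q_G - (q_R) = 0.
Rigel's first-order condition: 232 - 4q_R - (q_G) = 0.
Best responses: q_G = (328 - q_R)/8, q_R = (232 - q_G)/4.
Solving the pair: q_G = 1080/31, q_R = 1528/31.
Total output Q = 84.1290, so price P = 408 - 84.1290 = 323.8710.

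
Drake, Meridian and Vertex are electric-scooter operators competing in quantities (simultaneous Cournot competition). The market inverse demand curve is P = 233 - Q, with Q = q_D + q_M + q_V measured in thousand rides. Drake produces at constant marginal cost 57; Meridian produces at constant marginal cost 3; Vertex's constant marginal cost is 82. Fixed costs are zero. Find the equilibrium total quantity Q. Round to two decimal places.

Drake's profit: π_D = (233 - Q)q_D - (57q_D). Setting ∂π_D/∂q_D = 0: 176 - 2q_D - (q_M + q_V) = 0.
Meridian's first-order condition: 230 - 2q_M - (q_D + q_V) = 0.
Vertex's profit: π_V = (233 - Q)q_V - (82q_V). Setting ∂π_V/∂q_V = 0: 151 - 2q_V - (q_D + q_M) = 0.
Adding the 3 first-order conditions: 557 − 4Q = 0, so Q = 557/4.
Back-substituting: q_D = (176 − 557/4) = 147/4, q_M = (230 − 557/4) = 363/4, q_V = (151 − 557/4) = 47/4.
Total output Q = 147/4 + 363/4 + 47/4 = 557/4.

139.25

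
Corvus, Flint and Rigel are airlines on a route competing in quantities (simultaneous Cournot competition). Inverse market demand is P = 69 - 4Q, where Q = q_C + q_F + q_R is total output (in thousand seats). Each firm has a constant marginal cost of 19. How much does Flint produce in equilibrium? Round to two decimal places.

3.13

Each firm earns π_i = (69 - 4Q)q_i - 19q_i.
First-order condition (treating rivals' output as given): 50 - 8q_i - 4·Σ_{j≠i} q_j = 0.
By symmetry each firm produces the same amount; substituting Σ_{j≠i} q_j = 2q_i yields q_i = 50/16 = 25/8.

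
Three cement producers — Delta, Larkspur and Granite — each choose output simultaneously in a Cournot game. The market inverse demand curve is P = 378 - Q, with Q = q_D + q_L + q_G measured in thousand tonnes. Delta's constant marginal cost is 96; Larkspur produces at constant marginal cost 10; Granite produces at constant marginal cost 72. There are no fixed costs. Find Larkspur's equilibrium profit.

Delta's profit: π_D = (378 - Q)q_D - (96q_D). Setting ∂π_D/∂q_D = 0: 282 - 2q_D - (q_L + q_G) = 0.
Larkspur's first-order condition: 368 - 2q_L - (q_D + q_G) = 0.
Granite's profit: π_G = (378 - Q)q_G - (72q_G). Setting ∂π_G/∂q_G = 0: 306 - 2q_G - (q_D + q_L) = 0.
Adding the 3 conditions: 956 − 2Q − 2Q = 0, i.e. Q = 239.
Back-substituting: q_D = (282 − 239) = 43, q_L = (368 − 239) = 129, q_G = (306 − 239) = 67.
Price P = 378 - 239 = 139.
Larkspur's profit: (139 - 10)·129 = 16641.

16641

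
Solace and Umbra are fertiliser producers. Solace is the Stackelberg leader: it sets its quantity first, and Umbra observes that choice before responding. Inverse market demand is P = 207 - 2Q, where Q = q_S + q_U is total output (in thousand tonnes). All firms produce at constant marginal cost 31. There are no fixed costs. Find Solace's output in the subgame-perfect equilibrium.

44

Solve by backward induction. Given q_S, the follower Umbra maximises π_U = (207 - 2q_S - 2q_U)q_U - 31q_U.
Follower FOC: 176 - 2q_S - 4q_U = 0, so q_U(q_S) = (176 - 2q_S)/4.
The leader anticipates this reaction. Substituting into P = 207 - 2Q gives P = 119 - q_S, so π_S = (119 - q_S)q_S - 31q_S.
The leader's first-order condition 88 - 2q_S = 0 yields q_S = 44.
Then q_U = (176 - 2·44)/4 = 22.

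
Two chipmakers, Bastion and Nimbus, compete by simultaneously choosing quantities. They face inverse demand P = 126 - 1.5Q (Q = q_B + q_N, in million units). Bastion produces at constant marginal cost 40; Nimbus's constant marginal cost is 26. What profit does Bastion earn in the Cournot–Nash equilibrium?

384

Bastion's profit: π_B = (126 - 1.5Q)q_B - (40q_B). Setting ∂π_B/∂q_B = 0: 86 - 3q_B - (3/2)(q_N) = 0.
Nimbus's first-order condition: 100 - 3q_N - (3/2)(q_B) = 0.
So q_B = (86 - (3/2)q_N)/3 and q_N = (100 - (3/2)q_B)/3.
Solving the pair: q_B = 16, q_N = 76/3.
Price P = 126 - (3/2)·(124/3) = 64.
Bastion's profit: (64 - 40)·16 = 384.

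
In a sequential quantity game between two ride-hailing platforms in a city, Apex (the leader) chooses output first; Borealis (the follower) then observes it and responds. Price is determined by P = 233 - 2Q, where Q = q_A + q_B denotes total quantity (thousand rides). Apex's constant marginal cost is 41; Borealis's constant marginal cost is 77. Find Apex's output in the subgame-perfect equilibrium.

57

Solve by backward induction. Given q_A, the follower Borealis maximises π_B = (233 - 2q_A - 2q_B)q_B - 77q_B.
Follower FOC: 156 - 2q_A - 4q_B = 0, so q_B(q_A) = (156 - 2q_A)/4.
Apex substitutes q_B(q_A) into its own profit: π_A = q_A(233 - 2q_A - (156 - 2q_A)/2) - 41q_A = (155 - q_A)q_A - 41q_A.
Leader FOC: 114 - 2q_A = 0, so q_A = 57.
Then q_B = (156 - 2·57)/4 = 21/2.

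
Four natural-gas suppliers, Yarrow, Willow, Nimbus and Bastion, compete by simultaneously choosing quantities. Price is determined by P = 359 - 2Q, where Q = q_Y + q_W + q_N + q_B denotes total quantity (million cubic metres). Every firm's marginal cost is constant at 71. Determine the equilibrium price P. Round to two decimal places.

128.60

A representative firm's profit is π_i = q_i(359 - 2Q) - 71q_i.
First-order condition (treating rivals' output as given): 288 - 4q_i - 2·Σ_{j≠i} q_j = 0.
With identical firms every q_j equals q_i, so Σ_{j≠i} q_j = 3q_i and 288 = 10q_i, giving q_i = 144/5.
Total output Q = 576/5, so price P = 359 - 2·(576/5) = 643/5.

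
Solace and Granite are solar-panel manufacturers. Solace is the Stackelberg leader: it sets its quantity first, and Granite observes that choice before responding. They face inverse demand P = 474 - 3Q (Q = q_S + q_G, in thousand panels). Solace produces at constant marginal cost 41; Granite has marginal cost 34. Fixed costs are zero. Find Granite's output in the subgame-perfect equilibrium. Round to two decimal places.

37.83

The follower Granite best-responds to any q_S: π_G = (474 - 3Q)q_G - 34q_G.
Follower FOC: 440 - 3q_S - 6q_G = 0, so q_G(q_S) = (440 - 3q_S)/6.
Solace substitutes q_G(q_S) into its own profit: π_S = q_S(474 - 3q_S - (440 - 3q_S)/2) - 41q_S = (254 - (3/2)q_S)q_S - 41q_S.
Maximising: ∂π_S/∂q_S = 213 - 3q_S = 0, giving q_S = 71.
Then q_G = (440 - 3·71)/6 = 227/6.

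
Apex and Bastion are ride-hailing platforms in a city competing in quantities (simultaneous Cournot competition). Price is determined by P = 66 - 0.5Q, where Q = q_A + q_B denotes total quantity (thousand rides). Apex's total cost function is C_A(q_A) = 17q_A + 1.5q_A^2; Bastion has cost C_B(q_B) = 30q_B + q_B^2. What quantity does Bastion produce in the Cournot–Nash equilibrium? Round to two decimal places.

10.17

Apex's profit: π_A = (66 - 0.5Q)q_A - (17q_A + (3/2)q_A²). Setting ∂π_A/∂q_A = 0: 49 - 4q_A - (1/2)(q_B) = 0.
Bastion's profit: π_B = (66 - 0.5Q)q_B - (30q_B + q_B²). Setting ∂π_B/∂q_B = 0: 36 - 3q_B - (1/2)(q_A) = 0.
Rearranging gives the reaction functions q_A = (49 - (1/2)q_B)/4 and q_B = (36 - (1/2)q_A)/3.
Solving the pair: q_A = 516/47, q_B = 478/47.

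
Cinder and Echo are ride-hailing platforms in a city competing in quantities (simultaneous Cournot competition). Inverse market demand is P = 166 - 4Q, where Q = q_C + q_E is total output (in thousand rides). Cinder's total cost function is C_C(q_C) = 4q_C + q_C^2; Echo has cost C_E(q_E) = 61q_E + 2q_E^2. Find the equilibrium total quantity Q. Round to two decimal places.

18.52

Cinder's profit: π_C = (166 - 4Q)q_C - (4q_C + q_C²). Setting ∂π_C/∂q_C = 0: 162 - 10q_C - 4(q_E) = 0.
Echo's profit: π_E = (166 - 4Q)q_E - (61q_E + 2q_E²). Setting ∂π_E/∂q_E = 0: 105 - 12q_E - 4(q_C) = 0.
So q_C = (162 - 4q_E)/10 and q_E = (105 - 4q_C)/12.
Substituting one into the other gives q_C = 381/26 and q_E = 201/52.
Total output Q = 381/26 + 201/52 = 963/52.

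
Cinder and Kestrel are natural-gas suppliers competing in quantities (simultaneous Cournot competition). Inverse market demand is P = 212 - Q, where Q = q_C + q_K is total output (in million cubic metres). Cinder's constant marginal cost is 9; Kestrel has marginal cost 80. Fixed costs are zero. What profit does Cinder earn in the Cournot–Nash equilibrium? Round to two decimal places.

8341.78

Cinder's profit: π_C = (212 - Q)q_C - (9q_C). Setting ∂π_C/∂q_C = 0: 203 - 2q_C - (q_K) = 0.
Kestrel's first-order condition: 132 - 2q_K - (q_C) = 0.
Rearranging gives the reaction functions q_C = (203 - q_K)/2 and q_K = (132 - q_C)/2.
Substituting one into the other gives q_C = 274/3 and q_K = 61/3.
Price P = 212 - 335/3 = 301/3.
Cinder's profit: (301/3 - 9)·(274/3) = 8341.7778.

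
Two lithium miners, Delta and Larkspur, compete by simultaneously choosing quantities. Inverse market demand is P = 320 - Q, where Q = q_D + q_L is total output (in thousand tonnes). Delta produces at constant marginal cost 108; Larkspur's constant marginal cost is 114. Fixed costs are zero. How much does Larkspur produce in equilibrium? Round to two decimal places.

Delta's profit: π_D = (320 - Q)q_D - (108q_D). Setting ∂π_D/∂q_D = 0: 212 - 2q_D - (q_L) = 0.
Larkspur's profit: π_L = (320 - Q)q_L - (114q_L). Setting ∂π_L/∂q_L = 0: 206 - 2q_L - (q_D) = 0.
Best responses: q_D = (212 - q_L)/2, q_L = (206 - q_D)/2.
Solving the pair: q_D = 218/3, q_L = 200/3.

66.67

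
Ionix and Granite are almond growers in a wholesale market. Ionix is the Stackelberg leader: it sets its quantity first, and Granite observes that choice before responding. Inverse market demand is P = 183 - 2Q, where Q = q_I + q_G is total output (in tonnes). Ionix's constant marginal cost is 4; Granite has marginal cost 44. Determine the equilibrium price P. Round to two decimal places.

Solve by backward induction. Given q_I, the follower Granite maximises π_G = (183 - 2q_I - 2q_G)q_G - 44q_G.
∂π_G/∂q_G = 139 - 2q_I - 4q_G = 0 gives the reaction function q_G = (139 - 2q_I)/4.
Ionix substitutes q_G(q_I) into its own profit: π_I = q_I(183 - 2q_I - (139 - 2q_I)/2) - 4q_I = (227/2 - q_I)q_I - 4q_I.
Leader FOC: 219/2 - 2q_I = 0, so q_I = 219/4.
Then q_G = (139 - 2·(219/4))/4 = 59/8.
Total output Q = 497/8, so price P = 183 - 2·(497/8) = 235/4.

58.75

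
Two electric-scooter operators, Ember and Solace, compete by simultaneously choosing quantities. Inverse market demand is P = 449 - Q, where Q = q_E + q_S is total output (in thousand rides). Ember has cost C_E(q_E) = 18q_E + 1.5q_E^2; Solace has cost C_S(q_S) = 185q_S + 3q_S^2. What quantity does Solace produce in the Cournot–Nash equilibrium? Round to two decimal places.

Ember's profit: π_E = (449 - Q)q_E - (18q_E + (3/2)q_E²). Setting ∂π_E/∂q_E = 0: 431 - 5q_E - (q_S) = 0.
Solace's first-order condition: 264 - 8q_S - (q_E) = 0.
So q_E = (431 - q_S)/5 and q_S = (264 - q_E)/8.
Substituting one into the other gives q_E = 81.6410 and q_S = 889/39.

22.79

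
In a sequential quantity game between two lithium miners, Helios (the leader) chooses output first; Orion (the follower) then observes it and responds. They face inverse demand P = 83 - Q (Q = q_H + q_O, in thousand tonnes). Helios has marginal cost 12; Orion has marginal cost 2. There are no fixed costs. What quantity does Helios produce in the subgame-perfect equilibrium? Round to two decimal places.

30.50

Solve by backward induction. Given q_H, the follower Orion maximises π_O = (83 - q_H - q_O)q_O - 2q_O.
∂π_O/∂q_O = 81 - q_H - 2q_O = 0 gives the reaction function q_O = (81 - q_H)/2.
The leader anticipates this reaction. Substituting into P = 83 - Q gives P = 85/2 - (1/2)q_H, so π_H = (85/2 - (1/2)q_H)q_H - 12q_H.
Leader FOC: 61/2 - q_H = 0, so q_H = 61/2.
Then q_O = (81 - 61/2)/2 = 101/4.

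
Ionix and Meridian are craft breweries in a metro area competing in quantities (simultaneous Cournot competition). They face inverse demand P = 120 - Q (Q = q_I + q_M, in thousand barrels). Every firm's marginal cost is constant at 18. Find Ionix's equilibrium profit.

A representative firm's profit is π_i = q_i(120 - Q) - 18q_i.
First-order condition (treating rivals' output as given): 102 - 2q_i - q_j = 0.
With identical firms every q_j equals q_i, so q_j = q_i and 102 = 3q_i, giving q_i = 34.
Price P = 120 - 68 = 52.
Ionix's profit: (52 - 18)·34 = 1156.

1156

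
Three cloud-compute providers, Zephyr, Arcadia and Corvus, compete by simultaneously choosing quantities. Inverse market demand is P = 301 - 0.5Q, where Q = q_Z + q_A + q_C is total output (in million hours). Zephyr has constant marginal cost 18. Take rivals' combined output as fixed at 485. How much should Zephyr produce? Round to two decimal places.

40.50

With rivals' combined output fixed at 485, Zephyr's profit is π_Z = (301 - (1/2)·485 - (1/2)q_Z)q_Z - (18q_Z) = (117/2 - (1/2)q_Z)q_Z - (18q_Z).
∂π_Z/∂q_Z = 81/2 - q_Z = 0, so q_Z = 81/2.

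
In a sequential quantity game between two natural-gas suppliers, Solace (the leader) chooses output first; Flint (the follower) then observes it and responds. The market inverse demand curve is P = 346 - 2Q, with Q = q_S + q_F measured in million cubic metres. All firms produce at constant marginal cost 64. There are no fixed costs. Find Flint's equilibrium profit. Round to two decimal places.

2485.13

The follower Flint best-responds to any q_S: π_F = (346 - 2Q)q_F - 64q_F.
∂π_F/∂q_F = 282 - 2q_S - 4q_F = 0 gives the reaction function q_F = (282 - 2q_S)/4.
The leader anticipates this reaction. Substituting into P = 346 - 2Q gives P = 205 - q_S, so π_S = (205 - q_S)q_S - 64q_S.
Maximising: ∂π_S/∂q_S = 141 - 2q_S = 0, giving q_S = 141/2.
Then q_F = (282 - 2·(141/2))/4 = 141/4.
Price P = 346 - 2·(423/4) = 269/2.
Flint's profit: (269/2 - 64)·(141/4) = 2485.1250.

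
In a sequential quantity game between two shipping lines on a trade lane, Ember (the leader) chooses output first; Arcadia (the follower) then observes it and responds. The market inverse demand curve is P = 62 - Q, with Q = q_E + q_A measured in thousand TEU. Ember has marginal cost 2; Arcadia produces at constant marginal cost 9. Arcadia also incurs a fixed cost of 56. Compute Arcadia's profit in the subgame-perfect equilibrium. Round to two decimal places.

39.06

Solve by backward induction. Given q_E, the follower Arcadia maximises π_A = (62 - q_E - q_A)q_A - 9q_A.
∂π_A/∂q_A = 53 - q_E - 2q_A = 0 gives the reaction function q_A = (53 - q_E)/2.
The leader anticipates this reaction. Substituting into P = 62 - Q gives P = 71/2 - (1/2)q_E, so π_E = (71/2 - (1/2)q_E)q_E - 2q_E.
Maximising: ∂π_E/∂q_E = 67/2 - q_E = 0, giving q_E = 67/2.
Then q_A = (53 - 67/2)/2 = 39/4.
Price P = 62 - 173/4 = 75/4.
Arcadia's profit: (75/4 - 9)·(39/4) - 56 = 625/16.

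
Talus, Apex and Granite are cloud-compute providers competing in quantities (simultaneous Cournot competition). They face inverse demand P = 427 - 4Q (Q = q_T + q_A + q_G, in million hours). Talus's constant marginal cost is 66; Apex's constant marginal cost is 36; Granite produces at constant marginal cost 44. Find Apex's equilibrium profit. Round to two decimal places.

Talus's profit: π_T = (427 - 4Q)q_T - (66q_T). Setting ∂π_T/∂q_T = 0: 361 - 8q_T - 4(q_A + q_G) = 0.
Apex's first-order condition: 391 - 8q_A - 4(q_T + q_G) = 0.
Granite's profit: π_G = (427 - 4Q)q_G - (44q_G). Setting ∂π_G/∂q_G = 0: 383 - 8q_G - 4(q_T + q_A) = 0.
Adding the 3 conditions: 1135 − 8Q − 8Q = 0, i.e. Q = 1135/16.
Back-substituting: q_T = (361 − 1135/4)/4 = 309/16, q_A = (391 − 1135/4)/4 = 429/16, q_G = (383 − 1135/4)/4 = 397/16.
Price P = 427 - 4·(1135/16) = 573/4.
Apex's profit: (573/4 - 36)·(429/16) = 2875.6406.

2875.64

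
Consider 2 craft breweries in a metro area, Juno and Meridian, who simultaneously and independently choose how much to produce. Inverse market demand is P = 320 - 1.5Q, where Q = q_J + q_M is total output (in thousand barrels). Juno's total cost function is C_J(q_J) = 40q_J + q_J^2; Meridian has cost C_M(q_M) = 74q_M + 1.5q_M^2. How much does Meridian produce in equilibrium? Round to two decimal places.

29.19

Juno's profit: π_J = (320 - 1.5Q)q_J - (40q_J + q_J²). Setting ∂π_J/∂q_J = 0: 280 - 5q_J - (3/2)(q_M) = 0.
Meridian's first-order condition: 246 - 6q_M - (3/2)(q_J) = 0.
So q_J = (280 - (3/2)q_M)/5 and q_M = (246 - (3/2)q_J)/6.
Solving the pair: q_J = 1748/37, q_M = 1080/37.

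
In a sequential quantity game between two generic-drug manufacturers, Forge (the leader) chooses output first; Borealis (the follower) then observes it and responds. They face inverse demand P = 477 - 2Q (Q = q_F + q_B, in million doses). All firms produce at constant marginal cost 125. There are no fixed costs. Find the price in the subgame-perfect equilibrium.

213

Solve by backward induction. Given q_F, the follower Borealis maximises π_B = (477 - 2q_F - 2q_B)q_B - 125q_B.
Setting the follower's marginal profit to zero, 352 - 2q_F - 4q_B = 0, i.e. q_B = (352 - 2q_F)/4.
The leader anticipates this reaction. Substituting into P = 477 - 2Q gives P = 301 - q_F, so π_F = (301 - q_F)q_F - 125q_F.
Maximising: ∂π_F/∂q_F = 176 - 2q_F = 0, giving q_F = 88.
Then q_B = (352 - 2·88)/4 = 44.
Total output Q = 132, so price P = 477 - 2·132 = 213.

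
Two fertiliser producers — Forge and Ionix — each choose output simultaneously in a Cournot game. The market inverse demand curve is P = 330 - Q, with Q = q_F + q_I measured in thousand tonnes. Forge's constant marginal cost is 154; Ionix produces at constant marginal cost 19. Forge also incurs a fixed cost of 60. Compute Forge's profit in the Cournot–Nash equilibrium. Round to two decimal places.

Forge's profit: π_F = (330 - Q)q_F - (154q_F). Setting ∂π_F/∂q_F = 0: 176 - 2q_F - (q_I) = 0.
Ionix's profit: π_I = (330 - Q)q_I - (19q_I). Setting ∂π_I/∂q_I = 0: 311 - 2q_I - (q_F) = 0.
Best responses: q_F = (176 - q_I)/2, q_I = (311 - q_F)/2.
Substituting one into the other gives q_F = 41/3 and q_I = 446/3.
Price P = 330 - 487/3 = 503/3.
Forge's profit: (503/3 - 154)·(41/3) - 60 = 1141/9.

126.78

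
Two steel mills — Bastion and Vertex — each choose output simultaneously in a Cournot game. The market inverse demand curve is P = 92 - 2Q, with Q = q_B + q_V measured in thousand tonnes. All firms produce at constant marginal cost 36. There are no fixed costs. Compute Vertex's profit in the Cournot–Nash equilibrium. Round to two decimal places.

A representative firm's profit is π_i = q_i(92 - 2Q) - 36q_i.
First-order condition (treating rivals' output as given): 56 - 4q_i - 2q_j = 0.
By symmetry each firm produces the same amount; substituting q_j = q_i yields q_i = 56/6 = 28/3.
Price P = 92 - 2·(56/3) = 164/3.
Vertex's profit: (164/3 - 36)·(28/3) = 1568/9.

174.22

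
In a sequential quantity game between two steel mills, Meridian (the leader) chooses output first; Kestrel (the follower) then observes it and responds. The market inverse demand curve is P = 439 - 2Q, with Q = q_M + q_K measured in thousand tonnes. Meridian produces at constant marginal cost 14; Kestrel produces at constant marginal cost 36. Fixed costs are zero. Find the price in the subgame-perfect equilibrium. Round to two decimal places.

The follower Kestrel best-responds to any q_M: π_K = (439 - 2Q)q_K - 36q_K.
∂π_K/∂q_K = 403 - 2q_M - 4q_K = 0 gives the reaction function q_K = (403 - 2q_M)/4.
Meridian substitutes q_K(q_M) into its own profit: π_M = q_M(439 - 2q_M - (403 - 2q_M)/2) - 14q_M = (475/2 - q_M)q_M - 14q_M.
The leader's first-order condition 447/2 - 2q_M = 0 yields q_M = 447/4.
Then q_K = (403 - 2·(447/4))/4 = 359/8.
Total output Q = 1253/8, so price P = 439 - 2·(1253/8) = 503/4.

125.75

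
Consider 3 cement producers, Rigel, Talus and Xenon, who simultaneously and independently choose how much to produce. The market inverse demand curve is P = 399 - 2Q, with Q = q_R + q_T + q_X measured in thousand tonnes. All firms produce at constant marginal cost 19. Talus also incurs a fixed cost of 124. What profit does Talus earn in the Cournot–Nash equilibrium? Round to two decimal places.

Each firm earns π_i = (399 - 2Q)q_i - 19q_i.
Setting ∂π_i/∂q_i = 0 with rivals' quantities fixed: 380 - 4q_i - 2·Σ_{j≠i} q_j = 0.
With identical firms every q_j equals q_i, so Σ_{j≠i} q_j = 2q_i and 380 = 8q_i, giving q_i = 95/2.
Price P = 399 - 2·(285/2) = 114.
Talus's profit: (114 - 19)·(95/2) - 124 = 4388.5000.

4388.50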